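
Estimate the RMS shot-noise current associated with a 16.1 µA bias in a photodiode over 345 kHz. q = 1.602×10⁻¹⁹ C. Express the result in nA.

I_n = √(2qI·B)
2qI·B = 2 × 1.602×10⁻¹⁹ × 1.61×10⁻⁵ × 3.45×10⁵ = 1.78×10⁻¹⁸ A²
I_n = √(1.78×10⁻¹⁸) = 1.33×10⁻⁹ A = 1.33 nA

1.33 nA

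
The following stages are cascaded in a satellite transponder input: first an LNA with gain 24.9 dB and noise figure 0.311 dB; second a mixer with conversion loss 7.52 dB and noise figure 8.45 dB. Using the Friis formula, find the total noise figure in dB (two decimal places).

Convert to linear (a loss of L dB is a gain of −L dB): F_i = 10^(NF_i/10), G_i = 10^(G_i,dB/10)
  Stage 1: F_1 = 10^(0.311/10) = 1.074, G_1 = 10^(24.9/10) = 309.0
  Stage 2: F_2 = 10^(8.45/10) = 6.998, G_2 = 10^(−7.52/10) = 0.1770
Friis cascade:
  F = 1.074 + (6.998 − 1)/309.0 = 1.094
NF = 10 log₁₀(1.094) = 0.39 dB

0.39 dB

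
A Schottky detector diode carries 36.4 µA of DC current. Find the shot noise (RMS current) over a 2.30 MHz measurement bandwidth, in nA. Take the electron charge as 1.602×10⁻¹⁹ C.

I_n = √(2qI·B)
2qI·B = 2 × 1.602×10⁻¹⁹ × 3.64×10⁻⁵ × 2.30×10⁶ = 2.68×10⁻¹⁷ A²
I_n = √(2.68×10⁻¹⁷) = 5.18×10⁻⁹ A = 5.18 nA

5.18 nA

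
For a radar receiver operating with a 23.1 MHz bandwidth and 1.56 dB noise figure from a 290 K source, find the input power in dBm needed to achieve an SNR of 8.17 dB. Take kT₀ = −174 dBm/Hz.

Sensitivity = −174 + 10 log₁₀(B) + NF + SNR_min
= −174 + 73.64 + 1.56 + 8.17
= −90.63 dBm → −90.6 dBm

−90.6 dBm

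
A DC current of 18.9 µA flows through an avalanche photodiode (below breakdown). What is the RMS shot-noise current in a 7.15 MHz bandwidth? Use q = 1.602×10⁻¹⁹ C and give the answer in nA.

I_n = √(2qI·B)
2qI·B = 2 × 1.602×10⁻¹⁹ × 1.89×10⁻⁵ × 7.15×10⁶ = 4.33×10⁻¹⁷ A²
I_n = √(4.33×10⁻¹⁷) = 6.58×10⁻⁹ A = 6.58 nA

6.58 nA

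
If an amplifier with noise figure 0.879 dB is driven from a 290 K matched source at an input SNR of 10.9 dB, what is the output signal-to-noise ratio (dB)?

By definition F = SNR_in/SNR_out, so in dB: SNR_out = SNR_in − NF
SNR_out = 10.9 − 0.879 = 10.021 dB

10.021 dB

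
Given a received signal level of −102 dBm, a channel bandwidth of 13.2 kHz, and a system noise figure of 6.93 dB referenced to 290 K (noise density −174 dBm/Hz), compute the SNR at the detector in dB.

Noise floor: N = −174 + 10 log₁₀(B) + NF
10 log₁₀(1.32×10⁴) = 41.21 dB
N = −174 + 41.21 + 6.93 = −125.86 dBm
SNR = P_sig − N = −102 − (−125.86) = 23.86 dB → 23.9 dB

23.9 dB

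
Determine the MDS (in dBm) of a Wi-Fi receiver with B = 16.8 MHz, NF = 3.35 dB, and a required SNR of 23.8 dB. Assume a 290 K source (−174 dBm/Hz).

−74.6 dBm

Sensitivity = −174 + 10 log₁₀(B) + NF + SNR_min
= −174 + 72.25 + 3.35 + 23.8
= −74.60 dBm → −74.6 dBm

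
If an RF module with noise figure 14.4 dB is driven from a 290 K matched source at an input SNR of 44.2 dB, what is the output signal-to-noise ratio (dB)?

By definition F = SNR_in/SNR_out, so in dB: SNR_out = SNR_in − NF
SNR_out = 44.2 − 14.4 = 29.8 dB

29.8 dB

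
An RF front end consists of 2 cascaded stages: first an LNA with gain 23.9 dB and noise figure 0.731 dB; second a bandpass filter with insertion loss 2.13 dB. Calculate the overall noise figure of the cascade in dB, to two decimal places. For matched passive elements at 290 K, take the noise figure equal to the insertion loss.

Convert to linear (a loss of L dB is a gain of −L dB): F_i = 10^(NF_i/10), G_i = 10^(G_i,dB/10)
  Stage 1: F_1 = 10^(0.731/10) = 1.183, G_1 = 10^(23.9/10) = 245.5
  Stage 2: F_2 = 10^(2.13/10) = 1.633, G_2 = 10^(−2.13/10) = 0.6124
Friis cascade:
  F = 1.183 + (1.633 − 1)/245.5 = 1.186
NF = 10 log₁₀(1.186) = 0.74 dB

0.74 dB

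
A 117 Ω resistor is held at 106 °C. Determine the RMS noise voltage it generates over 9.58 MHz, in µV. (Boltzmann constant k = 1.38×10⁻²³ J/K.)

4.84 µV

T = 106 °C + 273.15 = 379.15 K
V_n = √(4kTRB)
4kTRB = 4 × 1.38×10⁻²³ × 379.15 × 1.17×10² × 9.58×10⁶ = 2.35×10⁻¹¹ V²
V_n = √(2.35×10⁻¹¹) = 4.84×10⁻⁶ V = 4.84 µV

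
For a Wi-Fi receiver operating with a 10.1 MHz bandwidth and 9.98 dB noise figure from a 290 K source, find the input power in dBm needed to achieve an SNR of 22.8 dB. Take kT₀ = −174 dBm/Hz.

−71.2 dBm

Sensitivity = −174 + 10 log₁₀(B) + NF + SNR_min
= −174 + 70.04 + 9.98 + 22.8
= −71.18 dBm → −71.2 dBm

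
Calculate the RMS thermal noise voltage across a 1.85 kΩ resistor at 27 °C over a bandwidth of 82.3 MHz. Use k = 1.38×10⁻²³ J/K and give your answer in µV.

50.2 µV

T = 27 °C + 273.15 = 300.15 K
V_n = √(4kTRB)
4kTRB = 4 × 1.38×10⁻²³ × 300.15 × 1.85×10³ × 8.23×10⁷ = 2.52×10⁻⁹ V²
V_n = √(2.52×10⁻⁹) = 5.02×10⁻⁵ V = 50.2 µV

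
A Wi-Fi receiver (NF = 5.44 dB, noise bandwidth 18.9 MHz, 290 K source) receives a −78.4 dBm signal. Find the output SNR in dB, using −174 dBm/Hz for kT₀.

Noise floor: N = −174 + 10 log₁₀(B) + NF
10 log₁₀(1.89×10⁷) = 72.76 dB
N = −174 + 72.76 + 5.44 = −95.80 dBm
SNR = P_sig − N = −78.4 − (−95.80) = 17.40 dB → 17.4 dB

17.4 dB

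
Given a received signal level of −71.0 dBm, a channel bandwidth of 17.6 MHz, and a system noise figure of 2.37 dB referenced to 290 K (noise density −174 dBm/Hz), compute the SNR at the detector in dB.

28.2 dB

Noise floor: N = −174 + 10 log₁₀(B) + NF
10 log₁₀(1.76×10⁷) = 72.46 dB
N = −174 + 72.46 + 2.37 = −99.17 dBm
SNR = P_sig − N = −71.0 − (−99.17) = 28.17 dB → 28.2 dB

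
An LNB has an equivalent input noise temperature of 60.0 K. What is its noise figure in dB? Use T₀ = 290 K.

F = 1 + T_e/T₀ = 1 + 60.0/290 = 1.2069
NF = 10 log₁₀(1.2069) = 0.817 dB

0.817 dB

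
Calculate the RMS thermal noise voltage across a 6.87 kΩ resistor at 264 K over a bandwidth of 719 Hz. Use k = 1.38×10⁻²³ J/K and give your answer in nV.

V_n = √(4kTRB)
4kTRB = 4 × 1.38×10⁻²³ × 264 × 6.87×10³ × 7.19×10² = 7.20×10⁻¹⁴ V²
V_n = √(7.20×10⁻¹⁴) = 2.68×10⁻⁷ V = 268 nV

268 nV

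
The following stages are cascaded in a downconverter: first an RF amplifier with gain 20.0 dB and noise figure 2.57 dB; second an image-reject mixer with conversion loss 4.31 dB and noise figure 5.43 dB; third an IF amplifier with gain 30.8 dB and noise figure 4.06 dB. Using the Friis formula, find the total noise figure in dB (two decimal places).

2.73 dB

Convert to linear (a loss of L dB is a gain of −L dB): F_i = 10^(NF_i/10), G_i = 10^(G_i,dB/10)
  Stage 1: F_1 = 10^(2.57/10) = 1.807, G_1 = 10^(20.0/10) = 100.0
  Stage 2: F_2 = 10^(5.43/10) = 3.491, G_2 = 10^(−4.31/10) = 0.3707
  Stage 3: F_3 = 10^(4.06/10) = 2.547, G_3 = 10^(30.8/10) = 1202
Friis cascade:
  F = 1.807 + (3.491 − 1)/100.0 + (2.547 − 1)/37.07 = 1.874
NF = 10 log₁₀(1.874) = 2.73 dB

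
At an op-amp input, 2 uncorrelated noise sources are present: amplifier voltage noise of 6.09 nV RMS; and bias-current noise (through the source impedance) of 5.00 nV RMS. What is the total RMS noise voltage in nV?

7.88 nV

Uncorrelated sources add in power (mean-square): V_tot = √(ΣV_i²)
V_tot = √[(6.09×10⁻⁹)² + (5.00×10⁻⁹)²] = 7.88×10⁻⁹ V = 7.88 nV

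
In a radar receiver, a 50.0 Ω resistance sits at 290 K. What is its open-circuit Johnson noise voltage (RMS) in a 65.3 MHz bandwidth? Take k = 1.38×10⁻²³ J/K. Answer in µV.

7.23 µV

V_n = √(4kTRB)
4kTRB = 4 × 1.38×10⁻²³ × 290 × 5.00×10¹ × 6.53×10⁷ = 5.23×10⁻¹¹ V²
V_n = √(5.23×10⁻¹¹) = 7.23×10⁻⁶ V = 7.23 µV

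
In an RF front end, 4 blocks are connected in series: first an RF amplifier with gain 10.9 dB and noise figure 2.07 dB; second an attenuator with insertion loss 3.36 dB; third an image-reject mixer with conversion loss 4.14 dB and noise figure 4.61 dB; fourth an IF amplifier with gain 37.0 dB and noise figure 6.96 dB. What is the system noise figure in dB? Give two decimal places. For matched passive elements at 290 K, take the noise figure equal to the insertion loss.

Convert to linear (a loss of L dB is a gain of −L dB): F_i = 10^(NF_i/10), G_i = 10^(G_i,dB/10)
  Stage 1: F_1 = 10^(2.07/10) = 1.611, G_1 = 10^(10.9/10) = 12.30
  Stage 2: F_2 = 10^(3.36/10) = 2.168, G_2 = 10^(−3.36/10) = 0.4613
  Stage 3: F_3 = 10^(4.61/10) = 2.891, G_3 = 10^(−4.14/10) = 0.3855
  Stage 4: F_4 = 10^(6.96/10) = 4.966, G_4 = 10^(37.0/10) = 5012
Friis cascade:
  F = 1.611 + (2.168 − 1)/12.30 + (2.891 − 1)/5.675 + (4.966 − 1)/2.188 = 3.851
NF = 10 log₁₀(3.851) = 5.86 dB

5.86 dB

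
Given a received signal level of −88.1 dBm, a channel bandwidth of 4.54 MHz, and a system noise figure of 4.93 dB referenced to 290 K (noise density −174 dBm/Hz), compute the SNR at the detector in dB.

Noise floor: N = −174 + 10 log₁₀(B) + NF
10 log₁₀(4.54×10⁶) = 66.57 dB
N = −174 + 66.57 + 4.93 = −102.50 dBm
SNR = P_sig − N = −88.1 − (−102.50) = 14.40 dB → 14.4 dB

14.4 dB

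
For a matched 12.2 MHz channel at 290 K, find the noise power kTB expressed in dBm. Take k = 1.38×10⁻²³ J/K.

P_n = kTB = 1.38×10⁻²³ × 290 × 1.22×10⁷ = 4.88×10⁻¹⁴ W
In dBm: 10 log₁₀(4.88×10⁻¹⁴ / 10⁻³) = −103.1 dBm

−103.1 dBm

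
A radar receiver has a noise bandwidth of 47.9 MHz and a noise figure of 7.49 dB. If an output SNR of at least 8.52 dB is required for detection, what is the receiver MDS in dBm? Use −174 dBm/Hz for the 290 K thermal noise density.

Sensitivity = −174 + 10 log₁₀(B) + NF + SNR_min
= −174 + 76.8 + 7.49 + 8.52
= −81.19 dBm → −81.2 dBm

−81.2 dBm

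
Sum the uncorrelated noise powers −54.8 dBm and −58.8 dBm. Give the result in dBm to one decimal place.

−53.3 dBm

Convert to linear, add, convert back:
P₁ = 3.31×10⁻⁹ W, P₂ = 1.32×10⁻⁹ W
P_tot = 4.63×10⁻⁹ W → 10 log₁₀(P_tot / 10⁻³) = −53.3 dBm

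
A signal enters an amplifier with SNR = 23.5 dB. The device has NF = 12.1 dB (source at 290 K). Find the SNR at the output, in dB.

By definition F = SNR_in/SNR_out, so in dB: SNR_out = SNR_in − NF
SNR_out = 23.5 − 12.1 = 11.4 dB

11.4 dB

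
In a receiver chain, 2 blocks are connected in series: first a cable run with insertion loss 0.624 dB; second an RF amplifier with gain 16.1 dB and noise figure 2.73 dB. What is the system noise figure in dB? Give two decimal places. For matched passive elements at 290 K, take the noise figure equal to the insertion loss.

Convert to linear (a loss of L dB is a gain of −L dB): F_i = 10^(NF_i/10), G_i = 10^(G_i,dB/10)
  Stage 1: F_1 = 10^(0.624/10) = 1.155, G_1 = 10^(−0.624/10) = 0.8662
  Stage 2: F_2 = 10^(2.73/10) = 1.875, G_2 = 10^(16.1/10) = 40.74
Friis cascade:
  F = 1.155 + (1.875 − 1)/0.8662 = 2.165
NF = 10 log₁₀(2.165) = 3.35 dB

3.35 dB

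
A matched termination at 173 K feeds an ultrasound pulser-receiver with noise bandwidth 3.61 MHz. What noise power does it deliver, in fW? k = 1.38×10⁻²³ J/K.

P_n = kTB = 1.38×10⁻²³ × 173 × 3.61×10⁶ = 8.62×10⁻¹⁵ W = 8.62 fW

8.62 fW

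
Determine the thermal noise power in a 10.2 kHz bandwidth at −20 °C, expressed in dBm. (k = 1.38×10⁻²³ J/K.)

−134.5 dBm

T = −20 °C + 273.15 = 253.15 K
P_n = kTB = 1.38×10⁻²³ × 253.15 × 1.02×10⁴ = 3.56×10⁻¹⁷ W
In dBm: 10 log₁₀(3.56×10⁻¹⁷ / 10⁻³) = −134.5 dBm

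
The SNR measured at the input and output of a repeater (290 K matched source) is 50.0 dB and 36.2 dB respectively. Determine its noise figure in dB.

13.8 dB

NF (dB) = SNR_in(dB) − SNR_out(dB) when the source is at T₀
NF = 50.0 − 36.2 = 13.8 dB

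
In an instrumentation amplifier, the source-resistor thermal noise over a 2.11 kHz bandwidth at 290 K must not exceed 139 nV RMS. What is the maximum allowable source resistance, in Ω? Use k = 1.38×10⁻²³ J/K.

572 Ω

Johnson–Nyquist: V_n = √(4kTRB) ⇒ R = V_n² / (4kTB)
4kTB = 4 × 1.38×10⁻²³ × 290 × 2.11×10³ = 3.38×10⁻¹⁷
R = (1.39×10⁻⁷)² / 3.38×10⁻¹⁷ = 5.72×10² Ω = 572 Ω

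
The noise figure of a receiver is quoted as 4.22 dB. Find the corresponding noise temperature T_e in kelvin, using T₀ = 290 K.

F = 10^(4.22/10) = 2.64241
T_e = (F − 1)·T₀ = (2.64241 − 1) × 290 = 476 K

476 K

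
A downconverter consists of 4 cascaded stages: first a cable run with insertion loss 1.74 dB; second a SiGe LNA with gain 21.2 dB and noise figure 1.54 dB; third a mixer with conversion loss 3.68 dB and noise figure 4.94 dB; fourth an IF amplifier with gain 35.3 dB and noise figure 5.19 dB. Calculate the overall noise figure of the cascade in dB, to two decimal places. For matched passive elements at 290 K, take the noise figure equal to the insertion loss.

3.45 dB

Convert to linear (a loss of L dB is a gain of −L dB): F_i = 10^(NF_i/10), G_i = 10^(G_i,dB/10)
  Stage 1: F_1 = 10^(1.74/10) = 1.493, G_1 = 10^(−1.74/10) = 0.6699
  Stage 2: F_2 = 10^(1.54/10) = 1.426, G_2 = 10^(21.2/10) = 131.8
  Stage 3: F_3 = 10^(4.94/10) = 3.119, G_3 = 10^(−3.68/10) = 0.4285
  Stage 4: F_4 = 10^(5.19/10) = 3.304, G_4 = 10^(35.3/10) = 3388
Friis cascade:
  F = 1.493 + (1.426 − 1)/0.6699 + (3.119 − 1)/88.31 + (3.304 − 1)/37.84 = 2.213
NF = 10 log₁₀(2.213) = 3.45 dB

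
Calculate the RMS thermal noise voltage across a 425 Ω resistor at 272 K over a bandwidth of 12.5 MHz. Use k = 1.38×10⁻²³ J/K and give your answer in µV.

V_n = √(4kTRB)
4kTRB = 4 × 1.38×10⁻²³ × 272 × 4.25×10² × 1.25×10⁷ = 7.98×10⁻¹¹ V²
V_n = √(7.98×10⁻¹¹) = 8.93×10⁻⁶ V = 8.93 µV

8.93 µV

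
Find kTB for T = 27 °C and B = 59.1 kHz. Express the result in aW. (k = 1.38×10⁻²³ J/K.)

T = 27 °C + 273.15 = 300.15 K
P_n = kTB = 1.38×10⁻²³ × 300.15 × 5.91×10⁴ = 2.45×10⁻¹⁶ W = 245 aW

245 aW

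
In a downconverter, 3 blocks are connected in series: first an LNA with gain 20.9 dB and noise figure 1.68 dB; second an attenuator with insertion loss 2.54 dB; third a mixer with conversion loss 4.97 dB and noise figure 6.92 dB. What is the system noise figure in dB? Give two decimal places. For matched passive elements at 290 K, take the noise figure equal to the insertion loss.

Convert to linear (a loss of L dB is a gain of −L dB): F_i = 10^(NF_i/10), G_i = 10^(G_i,dB/10)
  Stage 1: F_1 = 10^(1.68/10) = 1.472, G_1 = 10^(20.9/10) = 123.0
  Stage 2: F_2 = 10^(2.54/10) = 1.795, G_2 = 10^(−2.54/10) = 0.5572
  Stage 3: F_3 = 10^(6.92/10) = 4.920, G_3 = 10^(−4.97/10) = 0.3184
Friis cascade:
  F = 1.472 + (1.795 − 1)/123.0 + (4.920 − 1)/68.55 = 1.536
NF = 10 log₁₀(1.536) = 1.86 dB

1.86 dB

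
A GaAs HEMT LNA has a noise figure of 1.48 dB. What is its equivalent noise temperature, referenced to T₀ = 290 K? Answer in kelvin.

F = 10^(1.48/10) = 1.40605
T_e = (F − 1)·T₀ = (1.40605 − 1) × 290 = 118 K

118 K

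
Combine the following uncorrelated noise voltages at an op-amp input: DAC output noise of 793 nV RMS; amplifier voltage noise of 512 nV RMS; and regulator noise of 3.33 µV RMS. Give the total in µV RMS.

3.46 µV

Uncorrelated sources add in power (mean-square): V_tot = √(ΣV_i²)
V_tot = √[(7.93×10⁻⁷)² + (5.12×10⁻⁷)² + (3.33×10⁻⁶)²] = 3.46×10⁻⁶ V = 3.46 µV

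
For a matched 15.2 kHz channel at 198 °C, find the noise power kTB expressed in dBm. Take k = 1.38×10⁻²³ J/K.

T = 198 °C + 273.15 = 471.15 K
P_n = kTB = 1.38×10⁻²³ × 471.15 × 1.52×10⁴ = 9.88×10⁻¹⁷ W
In dBm: 10 log₁₀(9.88×10⁻¹⁷ / 10⁻³) = −130.1 dBm

−130.1 dBm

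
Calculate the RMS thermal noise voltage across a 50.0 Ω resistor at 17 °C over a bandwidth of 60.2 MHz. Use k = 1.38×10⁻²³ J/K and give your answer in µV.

6.94 µV

T = 17 °C + 273.15 = 290.15 K
V_n = √(4kTRB)
4kTRB = 4 × 1.38×10⁻²³ × 290.15 × 5.00×10¹ × 6.02×10⁷ = 4.82×10⁻¹¹ V²
V_n = √(4.82×10⁻¹¹) = 6.94×10⁻⁶ V = 6.94 µV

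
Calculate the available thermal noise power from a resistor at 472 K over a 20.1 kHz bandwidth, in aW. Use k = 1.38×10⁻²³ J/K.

P_n = kTB = 1.38×10⁻²³ × 472 × 2.01×10⁴ = 1.31×10⁻¹⁶ W = 131 aW

131 aW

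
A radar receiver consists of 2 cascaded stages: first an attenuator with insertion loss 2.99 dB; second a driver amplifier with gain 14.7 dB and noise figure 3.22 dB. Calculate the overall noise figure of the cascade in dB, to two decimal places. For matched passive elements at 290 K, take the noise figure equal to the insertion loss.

Convert to linear (a loss of L dB is a gain of −L dB): F_i = 10^(NF_i/10), G_i = 10^(G_i,dB/10)
  Stage 1: F_1 = 10^(2.99/10) = 1.991, G_1 = 10^(−2.99/10) = 0.5023
  Stage 2: F_2 = 10^(3.22/10) = 2.099, G_2 = 10^(14.7/10) = 29.51
Friis cascade:
  F = 1.991 + (2.099 − 1)/0.5023 = 4.178
NF = 10 log₁₀(4.178) = 6.21 dB

6.21 dB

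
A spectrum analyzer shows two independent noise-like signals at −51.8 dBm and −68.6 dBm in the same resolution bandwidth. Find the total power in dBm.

Convert to linear, add, convert back:
P₁ = 6.61×10⁻⁹ W, P₂ = 1.38×10⁻¹⁰ W
P_tot = 6.74×10⁻⁹ W → 10 log₁₀(P_tot / 10⁻³) = −51.7 dBm

−51.7 dBm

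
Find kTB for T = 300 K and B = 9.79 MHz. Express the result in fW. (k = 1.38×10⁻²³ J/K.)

P_n = kTB = 1.38×10⁻²³ × 300 × 9.79×10⁶ = 4.05×10⁻¹⁴ W = 40.5 fW

40.5 fW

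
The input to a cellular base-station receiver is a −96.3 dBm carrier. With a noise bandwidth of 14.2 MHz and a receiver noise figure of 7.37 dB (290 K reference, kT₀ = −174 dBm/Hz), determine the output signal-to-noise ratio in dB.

−1.2 dB

Noise floor: N = −174 + 10 log₁₀(B) + NF
10 log₁₀(1.42×10⁷) = 71.52 dB
N = −174 + 71.52 + 7.37 = −95.11 dBm
SNR = P_sig − N = −96.3 − (−95.11) = −1.19 dB → −1.2 dB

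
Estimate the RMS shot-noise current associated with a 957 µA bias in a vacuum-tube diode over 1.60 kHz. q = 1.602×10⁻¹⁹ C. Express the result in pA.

I_n = √(2qI·B)
2qI·B = 2 × 1.602×10⁻¹⁹ × 9.57×10⁻⁴ × 1.60×10³ = 4.91×10⁻¹⁹ A²
I_n = √(4.91×10⁻¹⁹) = 7.00×10⁻¹⁰ A = 700 pA

700 pA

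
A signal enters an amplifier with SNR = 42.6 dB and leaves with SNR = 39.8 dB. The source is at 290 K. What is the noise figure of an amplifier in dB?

NF (dB) = SNR_in(dB) − SNR_out(dB) when the source is at T₀
NF = 42.6 − 39.8 = 2.8 dB

2.8 dB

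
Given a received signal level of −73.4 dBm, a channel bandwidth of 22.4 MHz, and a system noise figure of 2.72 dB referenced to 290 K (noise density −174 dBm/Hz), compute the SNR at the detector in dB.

Noise floor: N = −174 + 10 log₁₀(B) + NF
10 log₁₀(2.24×10⁷) = 73.5 dB
N = −174 + 73.5 + 2.72 = −97.78 dBm
SNR = P_sig − N = −73.4 − (−97.78) = 24.38 dB → 24.4 dB

24.4 dB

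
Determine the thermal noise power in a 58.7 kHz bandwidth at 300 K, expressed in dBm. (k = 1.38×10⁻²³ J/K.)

−126.1 dBm

P_n = kTB = 1.38×10⁻²³ × 300 × 5.87×10⁴ = 2.43×10⁻¹⁶ W
In dBm: 10 log₁₀(2.43×10⁻¹⁶ / 10⁻³) = −126.1 dBm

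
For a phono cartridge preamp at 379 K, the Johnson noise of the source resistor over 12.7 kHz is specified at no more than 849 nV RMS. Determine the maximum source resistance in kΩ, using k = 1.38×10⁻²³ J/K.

Johnson–Nyquist: V_n = √(4kTRB) ⇒ R = V_n² / (4kTB)
4kTB = 4 × 1.38×10⁻²³ × 379 × 1.27×10⁴ = 2.66×10⁻¹⁶
R = (8.49×10⁻⁷)² / 2.66×10⁻¹⁶ = 2.71×10³ Ω = 2.71 kΩ

2.71 kΩ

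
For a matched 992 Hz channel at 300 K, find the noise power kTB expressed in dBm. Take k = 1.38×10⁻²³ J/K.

P_n = kTB = 1.38×10⁻²³ × 300 × 9.92×10² = 4.11×10⁻¹⁸ W
In dBm: 10 log₁₀(4.11×10⁻¹⁸ / 10⁻³) = −143.9 dBm

−143.9 dBm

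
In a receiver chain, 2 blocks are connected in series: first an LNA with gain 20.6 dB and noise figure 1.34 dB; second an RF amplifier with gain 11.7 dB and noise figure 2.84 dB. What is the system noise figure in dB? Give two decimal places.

Convert to linear (a loss of L dB is a gain of −L dB): F_i = 10^(NF_i/10), G_i = 10^(G_i,dB/10)
  Stage 1: F_1 = 10^(1.34/10) = 1.361, G_1 = 10^(20.6/10) = 114.8
  Stage 2: F_2 = 10^(2.84/10) = 1.923, G_2 = 10^(11.7/10) = 14.79
Friis cascade:
  F = 1.361 + (1.923 − 1)/114.8 = 1.369
NF = 10 log₁₀(1.369) = 1.37 dB

1.37 dB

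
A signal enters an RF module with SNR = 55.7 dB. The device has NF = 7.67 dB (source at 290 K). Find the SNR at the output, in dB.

By definition F = SNR_in/SNR_out, so in dB: SNR_out = SNR_in − NF
SNR_out = 55.7 − 7.67 = 48.03 dB

48.03 dB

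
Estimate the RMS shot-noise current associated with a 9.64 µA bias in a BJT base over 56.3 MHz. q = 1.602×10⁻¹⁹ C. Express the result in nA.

I_n = √(2qI·B)
2qI·B = 2 × 1.602×10⁻¹⁹ × 9.64×10⁻⁶ × 5.63×10⁷ = 1.74×10⁻¹⁶ A²
I_n = √(1.74×10⁻¹⁶) = 1.32×10⁻⁸ A = 13.2 nA

13.2 nA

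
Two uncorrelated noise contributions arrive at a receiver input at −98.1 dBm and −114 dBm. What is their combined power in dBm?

−98.0 dBm

Convert to linear, add, convert back:
P₁ = 1.55×10⁻¹³ W, P₂ = 3.98×10⁻¹⁵ W
P_tot = 1.59×10⁻¹³ W → 10 log₁₀(P_tot / 10⁻³) = −98.0 dBm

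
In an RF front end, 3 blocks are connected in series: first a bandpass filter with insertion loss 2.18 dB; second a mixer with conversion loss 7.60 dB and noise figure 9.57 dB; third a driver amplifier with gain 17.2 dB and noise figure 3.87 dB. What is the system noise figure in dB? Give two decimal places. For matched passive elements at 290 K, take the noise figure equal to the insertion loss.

14.57 dB

Convert to linear (a loss of L dB is a gain of −L dB): F_i = 10^(NF_i/10), G_i = 10^(G_i,dB/10)
  Stage 1: F_1 = 10^(2.18/10) = 1.652, G_1 = 10^(−2.18/10) = 0.6053
  Stage 2: F_2 = 10^(9.57/10) = 9.057, G_2 = 10^(−7.60/10) = 0.1738
  Stage 3: F_3 = 10^(3.87/10) = 2.438, G_3 = 10^(17.2/10) = 52.48
Friis cascade:
  F = 1.652 + (9.057 − 1)/0.6053 + (2.438 − 1)/0.1052 = 28.63
NF = 10 log₁₀(28.63) = 14.57 dB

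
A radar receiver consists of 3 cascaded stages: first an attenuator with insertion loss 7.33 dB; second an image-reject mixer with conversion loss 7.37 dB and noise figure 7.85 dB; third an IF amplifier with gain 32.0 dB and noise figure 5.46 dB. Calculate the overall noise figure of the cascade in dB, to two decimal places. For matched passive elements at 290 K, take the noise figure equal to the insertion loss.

Convert to linear (a loss of L dB is a gain of −L dB): F_i = 10^(NF_i/10), G_i = 10^(G_i,dB/10)
  Stage 1: F_1 = 10^(7.33/10) = 5.408, G_1 = 10^(−7.33/10) = 0.1849
  Stage 2: F_2 = 10^(7.85/10) = 6.095, G_2 = 10^(−7.37/10) = 0.1832
  Stage 3: F_3 = 10^(5.46/10) = 3.516, G_3 = 10^(32.0/10) = 1585
Friis cascade:
  F = 5.408 + (6.095 − 1)/0.1849 + (3.516 − 1)/0.03388 = 107.2
NF = 10 log₁₀(107.2) = 20.30 dB

20.30 dB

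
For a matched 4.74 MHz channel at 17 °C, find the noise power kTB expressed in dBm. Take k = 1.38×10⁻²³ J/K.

T = 17 °C + 273.15 = 290.15 K
P_n = kTB = 1.38×10⁻²³ × 290.15 × 4.74×10⁶ = 1.90×10⁻¹⁴ W
In dBm: 10 log₁₀(1.90×10⁻¹⁴ / 10⁻³) = −107.2 dBm

−107.2 dBm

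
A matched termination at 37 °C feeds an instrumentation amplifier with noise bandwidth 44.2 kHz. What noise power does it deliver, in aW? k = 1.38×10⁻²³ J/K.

T = 37 °C + 273.15 = 310.15 K
P_n = kTB = 1.38×10⁻²³ × 310.15 × 4.42×10⁴ = 1.89×10⁻¹⁶ W = 189 aW

189 aW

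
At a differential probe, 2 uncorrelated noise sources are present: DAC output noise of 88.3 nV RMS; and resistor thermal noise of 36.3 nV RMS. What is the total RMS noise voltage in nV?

Uncorrelated sources add in power (mean-square): V_tot = √(ΣV_i²)
V_tot = √[(8.83×10⁻⁸)² + (3.63×10⁻⁸)²] = 9.55×10⁻⁸ V = 95.5 nV

95.5 nV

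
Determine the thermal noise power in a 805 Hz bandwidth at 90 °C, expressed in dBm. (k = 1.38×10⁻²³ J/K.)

T = 90 °C + 273.15 = 363.15 K
P_n = kTB = 1.38×10⁻²³ × 363.15 × 8.05×10² = 4.03×10⁻¹⁸ W
In dBm: 10 log₁₀(4.03×10⁻¹⁸ / 10⁻³) = −143.9 dBm

−143.9 dBm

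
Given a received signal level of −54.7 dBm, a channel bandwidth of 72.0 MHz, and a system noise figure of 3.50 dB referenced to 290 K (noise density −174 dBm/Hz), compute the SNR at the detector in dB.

37.2 dB

Noise floor: N = −174 + 10 log₁₀(B) + NF
10 log₁₀(7.20×10⁷) = 78.57 dB
N = −174 + 78.57 + 3.50 = −91.93 dBm
SNR = P_sig − N = −54.7 − (−91.93) = 37.23 dB → 37.2 dB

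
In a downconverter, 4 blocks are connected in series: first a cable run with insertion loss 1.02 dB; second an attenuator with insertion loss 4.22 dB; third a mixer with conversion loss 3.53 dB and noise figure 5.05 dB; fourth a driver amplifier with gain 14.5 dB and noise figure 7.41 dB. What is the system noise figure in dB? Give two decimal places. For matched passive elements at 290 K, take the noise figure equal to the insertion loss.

16.50 dB

Convert to linear (a loss of L dB is a gain of −L dB): F_i = 10^(NF_i/10), G_i = 10^(G_i,dB/10)
  Stage 1: F_1 = 10^(1.02/10) = 1.265, G_1 = 10^(−1.02/10) = 0.7907
  Stage 2: F_2 = 10^(4.22/10) = 2.642, G_2 = 10^(−4.22/10) = 0.3784
  Stage 3: F_3 = 10^(5.05/10) = 3.199, G_3 = 10^(−3.53/10) = 0.4436
  Stage 4: F_4 = 10^(7.41/10) = 5.508, G_4 = 10^(14.5/10) = 28.18
Friis cascade:
  F = 1.265 + (2.642 − 1)/0.7907 + (3.199 − 1)/0.2992 + (5.508 − 1)/0.1327 = 44.65
NF = 10 log₁₀(44.65) = 16.50 dB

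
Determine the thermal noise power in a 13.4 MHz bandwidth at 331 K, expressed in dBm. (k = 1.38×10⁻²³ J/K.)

−102.1 dBm

P_n = kTB = 1.38×10⁻²³ × 331 × 1.34×10⁷ = 6.12×10⁻¹⁴ W
In dBm: 10 log₁₀(6.12×10⁻¹⁴ / 10⁻³) = −102.1 dBm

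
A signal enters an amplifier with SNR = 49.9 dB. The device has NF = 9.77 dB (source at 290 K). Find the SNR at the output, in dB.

40.13 dB

By definition F = SNR_in/SNR_out, so in dB: SNR_out = SNR_in − NF
SNR_out = 49.9 − 9.77 = 40.13 dB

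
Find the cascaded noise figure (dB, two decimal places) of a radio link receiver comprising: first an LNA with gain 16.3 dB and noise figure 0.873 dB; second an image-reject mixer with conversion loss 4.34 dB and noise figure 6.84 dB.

1.18 dB

Convert to linear (a loss of L dB is a gain of −L dB): F_i = 10^(NF_i/10), G_i = 10^(G_i,dB/10)
  Stage 1: F_1 = 10^(0.873/10) = 1.223, G_1 = 10^(16.3/10) = 42.66
  Stage 2: F_2 = 10^(6.84/10) = 4.831, G_2 = 10^(−4.34/10) = 0.3681
Friis cascade:
  F = 1.223 + (4.831 − 1)/42.66 = 1.312
NF = 10 log₁₀(1.312) = 1.18 dB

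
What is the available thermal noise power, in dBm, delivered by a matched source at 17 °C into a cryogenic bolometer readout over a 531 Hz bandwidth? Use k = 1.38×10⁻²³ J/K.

−146.7 dBm

T = 17 °C + 273.15 = 290.15 K
P_n = kTB = 1.38×10⁻²³ × 290.15 × 5.31×10² = 2.13×10⁻¹⁸ W
In dBm: 10 log₁₀(2.13×10⁻¹⁸ / 10⁻³) = −146.7 dBm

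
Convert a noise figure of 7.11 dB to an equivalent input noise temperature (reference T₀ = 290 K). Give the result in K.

F = 10^(7.11/10) = 5.14044
T_e = (F − 1)·T₀ = (5.14044 − 1) × 290 = 1201 K

1201 K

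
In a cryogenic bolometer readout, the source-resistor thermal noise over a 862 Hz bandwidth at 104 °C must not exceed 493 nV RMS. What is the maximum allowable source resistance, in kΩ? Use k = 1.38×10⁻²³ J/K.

13.5 kΩ

T = 104 °C + 273.15 = 377.15 K
Johnson–Nyquist: V_n = √(4kTRB) ⇒ R = V_n² / (4kTB)
4kTB = 4 × 1.38×10⁻²³ × 377.15 × 8.62×10² = 1.79×10⁻¹⁷
R = (4.93×10⁻⁷)² / 1.79×10⁻¹⁷ = 1.35×10⁴ Ω = 13.5 kΩ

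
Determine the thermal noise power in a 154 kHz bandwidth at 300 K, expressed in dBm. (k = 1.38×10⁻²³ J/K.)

P_n = kTB = 1.38×10⁻²³ × 300 × 1.54×10⁵ = 6.38×10⁻¹⁶ W
In dBm: 10 log₁₀(6.38×10⁻¹⁶ / 10⁻³) = −122.0 dBm

−122.0 dBm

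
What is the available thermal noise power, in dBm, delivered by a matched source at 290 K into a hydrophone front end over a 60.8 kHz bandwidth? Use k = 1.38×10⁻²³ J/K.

P_n = kTB = 1.38×10⁻²³ × 290 × 6.08×10⁴ = 2.43×10⁻¹⁶ W
In dBm: 10 log₁₀(2.43×10⁻¹⁶ / 10⁻³) = −126.1 dBm

−126.1 dBm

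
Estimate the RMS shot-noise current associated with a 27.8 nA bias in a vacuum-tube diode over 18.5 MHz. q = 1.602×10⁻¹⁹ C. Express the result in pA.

406 pA

I_n = √(2qI·B)
2qI·B = 2 × 1.602×10⁻¹⁹ × 2.78×10⁻⁸ × 1.85×10⁷ = 1.65×10⁻¹⁹ A²
I_n = √(1.65×10⁻¹⁹) = 4.06×10⁻¹⁰ A = 406 pA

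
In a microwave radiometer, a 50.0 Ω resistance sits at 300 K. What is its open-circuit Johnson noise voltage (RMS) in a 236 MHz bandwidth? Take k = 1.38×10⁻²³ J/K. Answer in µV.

14.0 µV

V_n = √(4kTRB)
4kTRB = 4 × 1.38×10⁻²³ × 300 × 5.00×10¹ × 2.36×10⁸ = 1.95×10⁻¹⁰ V²
V_n = √(1.95×10⁻¹⁰) = 1.40×10⁻⁵ V = 14.0 µV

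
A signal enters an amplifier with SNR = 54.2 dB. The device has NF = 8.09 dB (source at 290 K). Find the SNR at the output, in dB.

46.11 dB

By definition F = SNR_in/SNR_out, so in dB: SNR_out = SNR_in − NF
SNR_out = 54.2 − 8.09 = 46.11 dB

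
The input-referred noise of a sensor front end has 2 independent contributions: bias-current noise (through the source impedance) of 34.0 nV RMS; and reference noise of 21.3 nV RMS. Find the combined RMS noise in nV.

40.1 nV

Uncorrelated sources add in power (mean-square): V_tot = √(ΣV_i²)
V_tot = √[(3.40×10⁻⁸)² + (2.13×10⁻⁸)²] = 4.01×10⁻⁸ V = 40.1 nV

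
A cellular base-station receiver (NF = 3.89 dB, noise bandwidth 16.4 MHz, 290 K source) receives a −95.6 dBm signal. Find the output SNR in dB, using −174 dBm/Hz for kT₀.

Noise floor: N = −174 + 10 log₁₀(B) + NF
10 log₁₀(1.64×10⁷) = 72.15 dB
N = −174 + 72.15 + 3.89 = −97.96 dBm
SNR = P_sig − N = −95.6 − (−97.96) = 2.36 dB → 2.4 dB

2.4 dB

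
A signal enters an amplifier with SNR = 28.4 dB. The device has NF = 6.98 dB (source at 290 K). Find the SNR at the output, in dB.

By definition F = SNR_in/SNR_out, so in dB: SNR_out = SNR_in − NF
SNR_out = 28.4 − 6.98 = 21.42 dB

21.42 dB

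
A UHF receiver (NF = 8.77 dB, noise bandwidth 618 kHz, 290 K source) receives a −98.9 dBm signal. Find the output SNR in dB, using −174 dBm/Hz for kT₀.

Noise floor: N = −174 + 10 log₁₀(B) + NF
10 log₁₀(6.18×10⁵) = 57.91 dB
N = −174 + 57.91 + 8.77 = −107.32 dBm
SNR = P_sig − N = −98.9 − (−107.32) = 8.42 dB → 8.4 dB

8.4 dB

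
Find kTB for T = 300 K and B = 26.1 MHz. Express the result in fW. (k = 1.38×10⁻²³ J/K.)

108 fW

P_n = kTB = 1.38×10⁻²³ × 300 × 2.61×10⁷ = 1.08×10⁻¹³ W = 108 fW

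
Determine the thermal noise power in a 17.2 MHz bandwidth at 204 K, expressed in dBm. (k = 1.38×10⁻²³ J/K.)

P_n = kTB = 1.38×10⁻²³ × 204 × 1.72×10⁷ = 4.84×10⁻¹⁴ W
In dBm: 10 log₁₀(4.84×10⁻¹⁴ / 10⁻³) = −103.1 dBm

−103.1 dBm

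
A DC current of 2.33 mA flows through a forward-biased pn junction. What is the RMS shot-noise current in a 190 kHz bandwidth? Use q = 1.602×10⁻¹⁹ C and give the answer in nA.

11.9 nA

I_n = √(2qI·B)
2qI·B = 2 × 1.602×10⁻¹⁹ × 2.33×10⁻³ × 1.90×10⁵ = 1.42×10⁻¹⁶ A²
I_n = √(1.42×10⁻¹⁶) = 1.19×10⁻⁸ A = 11.9 nA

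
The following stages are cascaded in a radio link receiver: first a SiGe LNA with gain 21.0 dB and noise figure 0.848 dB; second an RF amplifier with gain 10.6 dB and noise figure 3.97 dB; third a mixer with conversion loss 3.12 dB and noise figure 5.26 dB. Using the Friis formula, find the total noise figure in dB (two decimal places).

0.90 dB

Convert to linear (a loss of L dB is a gain of −L dB): F_i = 10^(NF_i/10), G_i = 10^(G_i,dB/10)
  Stage 1: F_1 = 10^(0.848/10) = 1.216, G_1 = 10^(21.0/10) = 125.9
  Stage 2: F_2 = 10^(3.97/10) = 2.495, G_2 = 10^(10.6/10) = 11.48
  Stage 3: F_3 = 10^(5.26/10) = 3.357, G_3 = 10^(−3.12/10) = 0.4875
Friis cascade:
  F = 1.216 + (2.495 − 1)/125.9 + (3.357 − 1)/1445 = 1.229
NF = 10 log₁₀(1.229) = 0.90 dB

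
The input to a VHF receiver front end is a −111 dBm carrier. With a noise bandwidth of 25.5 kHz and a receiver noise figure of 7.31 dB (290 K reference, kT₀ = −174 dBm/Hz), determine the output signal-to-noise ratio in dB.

11.6 dB

Noise floor: N = −174 + 10 log₁₀(B) + NF
10 log₁₀(2.55×10⁴) = 44.07 dB
N = −174 + 44.07 + 7.31 = −122.62 dBm
SNR = P_sig − N = −111 − (−122.62) = 11.62 dB → 11.6 dB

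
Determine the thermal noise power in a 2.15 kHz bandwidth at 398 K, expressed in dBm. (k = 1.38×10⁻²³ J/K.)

P_n = kTB = 1.38×10⁻²³ × 398 × 2.15×10³ = 1.18×10⁻¹⁷ W
In dBm: 10 log₁₀(1.18×10⁻¹⁷ / 10⁻³) = −139.3 dBm

−139.3 dBm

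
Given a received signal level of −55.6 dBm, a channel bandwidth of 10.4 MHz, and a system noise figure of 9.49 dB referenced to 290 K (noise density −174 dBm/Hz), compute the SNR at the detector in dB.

Noise floor: N = −174 + 10 log₁₀(B) + NF
10 log₁₀(1.04×10⁷) = 70.17 dB
N = −174 + 70.17 + 9.49 = −94.34 dBm
SNR = P_sig − N = −55.6 − (−94.34) = 38.74 dB → 38.7 dB

38.7 dB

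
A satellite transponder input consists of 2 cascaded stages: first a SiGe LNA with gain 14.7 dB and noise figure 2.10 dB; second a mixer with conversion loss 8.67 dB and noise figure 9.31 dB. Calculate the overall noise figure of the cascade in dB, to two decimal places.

Convert to linear (a loss of L dB is a gain of −L dB): F_i = 10^(NF_i/10), G_i = 10^(G_i,dB/10)
  Stage 1: F_1 = 10^(2.10/10) = 1.622, G_1 = 10^(14.7/10) = 29.51
  Stage 2: F_2 = 10^(9.31/10) = 8.531, G_2 = 10^(−8.67/10) = 0.1358
Friis cascade:
  F = 1.622 + (8.531 − 1)/29.51 = 1.877
NF = 10 log₁₀(1.877) = 2.73 dB

2.73 dB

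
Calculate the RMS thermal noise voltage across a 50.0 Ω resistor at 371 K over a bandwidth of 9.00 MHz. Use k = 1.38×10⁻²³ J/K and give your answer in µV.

V_n = √(4kTRB)
4kTRB = 4 × 1.38×10⁻²³ × 371 × 5.00×10¹ × 9.00×10⁶ = 9.22×10⁻¹² V²
V_n = √(9.22×10⁻¹²) = 3.04×10⁻⁶ V = 3.04 µV

3.04 µV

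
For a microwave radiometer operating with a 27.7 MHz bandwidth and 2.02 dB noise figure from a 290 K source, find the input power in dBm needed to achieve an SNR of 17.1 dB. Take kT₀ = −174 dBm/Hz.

Sensitivity = −174 + 10 log₁₀(B) + NF + SNR_min
= −174 + 74.42 + 2.02 + 17.1
= −80.46 dBm → −80.5 dBm

−80.5 dBm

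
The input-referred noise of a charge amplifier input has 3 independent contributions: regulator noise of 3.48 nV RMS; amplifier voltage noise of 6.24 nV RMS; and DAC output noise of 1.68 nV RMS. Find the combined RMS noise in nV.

7.34 nV

Uncorrelated sources add in power (mean-square): V_tot = √(ΣV_i²)
V_tot = √[(3.48×10⁻⁹)² + (6.24×10⁻⁹)² + (1.68×10⁻⁹)²] = 7.34×10⁻⁹ V = 7.34 nV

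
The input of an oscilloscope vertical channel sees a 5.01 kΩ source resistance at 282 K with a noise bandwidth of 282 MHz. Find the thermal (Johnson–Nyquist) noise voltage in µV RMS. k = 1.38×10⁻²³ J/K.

V_n = √(4kTRB)
4kTRB = 4 × 1.38×10⁻²³ × 282 × 5.01×10³ × 2.82×10⁸ = 2.20×10⁻⁸ V²
V_n = √(2.20×10⁻⁸) = 1.48×10⁻⁴ V = 148 µV

148 µV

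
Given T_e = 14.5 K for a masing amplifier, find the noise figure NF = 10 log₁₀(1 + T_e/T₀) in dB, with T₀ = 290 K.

F = 1 + T_e/T₀ = 1 + 14.5/290 = 1.05
NF = 10 log₁₀(1.05) = 0.212 dB

0.212 dB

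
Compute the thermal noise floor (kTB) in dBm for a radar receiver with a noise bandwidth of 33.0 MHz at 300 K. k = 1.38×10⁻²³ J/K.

−98.6 dBm

P_n = kTB = 1.38×10⁻²³ × 300 × 3.30×10⁷ = 1.37×10⁻¹³ W
In dBm: 10 log₁₀(1.37×10⁻¹³ / 10⁻³) = −98.6 dBm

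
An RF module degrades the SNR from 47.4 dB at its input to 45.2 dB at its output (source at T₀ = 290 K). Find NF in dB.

NF (dB) = SNR_in(dB) − SNR_out(dB) when the source is at T₀
NF = 47.4 − 45.2 = 2.2 dB

2.2 dB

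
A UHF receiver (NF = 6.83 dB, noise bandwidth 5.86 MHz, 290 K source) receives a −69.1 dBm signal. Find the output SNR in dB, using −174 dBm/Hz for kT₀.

Noise floor: N = −174 + 10 log₁₀(B) + NF
10 log₁₀(5.86×10⁶) = 67.68 dB
N = −174 + 67.68 + 6.83 = −99.49 dBm
SNR = P_sig − N = −69.1 − (−99.49) = 30.39 dB → 30.4 dB

30.4 dB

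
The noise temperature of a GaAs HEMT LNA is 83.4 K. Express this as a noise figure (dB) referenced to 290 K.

F = 1 + T_e/T₀ = 1 + 83.4/290 = 1.28759
NF = 10 log₁₀(1.28759) = 1.10 dB

1.10 dB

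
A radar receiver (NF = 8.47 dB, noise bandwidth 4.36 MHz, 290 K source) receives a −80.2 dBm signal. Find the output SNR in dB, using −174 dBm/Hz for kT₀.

Noise floor: N = −174 + 10 log₁₀(B) + NF
10 log₁₀(4.36×10⁶) = 66.39 dB
N = −174 + 66.39 + 8.47 = −99.14 dBm
SNR = P_sig − N = −80.2 − (−99.14) = 18.94 dB → 18.9 dB

18.9 dB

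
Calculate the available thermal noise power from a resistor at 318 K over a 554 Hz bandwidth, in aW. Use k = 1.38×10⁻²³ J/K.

P_n = kTB = 1.38×10⁻²³ × 318 × 5.54×10² = 2.43×10⁻¹⁸ W = 2.43 aW

2.43 aW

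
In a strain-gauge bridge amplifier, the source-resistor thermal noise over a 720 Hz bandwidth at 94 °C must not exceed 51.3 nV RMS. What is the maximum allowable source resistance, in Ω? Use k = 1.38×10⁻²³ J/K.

180 Ω

T = 94 °C + 273.15 = 367.15 K
Johnson–Nyquist: V_n = √(4kTRB) ⇒ R = V_n² / (4kTB)
4kTB = 4 × 1.38×10⁻²³ × 367.15 × 7.20×10² = 1.46×10⁻¹⁷
R = (5.13×10⁻⁸)² / 1.46×10⁻¹⁷ = 1.80×10² Ω = 180 Ω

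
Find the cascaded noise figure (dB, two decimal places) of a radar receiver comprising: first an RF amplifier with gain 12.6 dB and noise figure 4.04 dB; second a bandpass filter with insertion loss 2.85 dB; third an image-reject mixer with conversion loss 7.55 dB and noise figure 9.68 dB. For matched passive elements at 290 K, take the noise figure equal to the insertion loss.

Convert to linear (a loss of L dB is a gain of −L dB): F_i = 10^(NF_i/10), G_i = 10^(G_i,dB/10)
  Stage 1: F_1 = 10^(4.04/10) = 2.535, G_1 = 10^(12.6/10) = 18.20
  Stage 2: F_2 = 10^(2.85/10) = 1.928, G_2 = 10^(−2.85/10) = 0.5188
  Stage 3: F_3 = 10^(9.68/10) = 9.290, G_3 = 10^(−7.55/10) = 0.1758
Friis cascade:
  F = 2.535 + (1.928 − 1)/18.20 + (9.290 − 1)/9.441 = 3.464
NF = 10 log₁₀(3.464) = 5.40 dB

5.40 dB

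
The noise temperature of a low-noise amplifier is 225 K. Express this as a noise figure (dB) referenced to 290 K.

F = 1 + T_e/T₀ = 1 + 225/290 = 1.77586
NF = 10 log₁₀(1.77586) = 2.49 dB

2.49 dB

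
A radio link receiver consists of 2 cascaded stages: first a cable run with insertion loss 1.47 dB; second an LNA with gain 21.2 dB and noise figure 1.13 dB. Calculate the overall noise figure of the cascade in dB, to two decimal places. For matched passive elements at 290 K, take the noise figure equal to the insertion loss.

Convert to linear (a loss of L dB is a gain of −L dB): F_i = 10^(NF_i/10), G_i = 10^(G_i,dB/10)
  Stage 1: F_1 = 10^(1.47/10) = 1.403, G_1 = 10^(−1.47/10) = 0.7129
  Stage 2: F_2 = 10^(1.13/10) = 1.297, G_2 = 10^(21.2/10) = 131.8
Friis cascade:
  F = 1.403 + (1.297 − 1)/0.7129 = 1.820
NF = 10 log₁₀(1.820) = 2.60 dB

2.60 dB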